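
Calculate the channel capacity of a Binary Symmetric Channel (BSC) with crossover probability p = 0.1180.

For BSC with error probability p:
C = 1 - H(p) where H(p) is binary entropy
H(0.1180) = -0.1180 × log₂(0.1180) - 0.8820 × log₂(0.8820)
H(p) = 0.5236
C = 1 - 0.5236 = 0.4764 bits/use


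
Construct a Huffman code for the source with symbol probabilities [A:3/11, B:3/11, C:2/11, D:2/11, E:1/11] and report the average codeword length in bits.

Huffman tree construction:
Combine smallest probabilities repeatedly
Resulting codes:
  A: 01 (length 2)
  B: 10 (length 2)
  C: 111 (length 3)
  D: 00 (length 2)
  E: 110 (length 3)
Average length = Σ p(s) × length(s) = 2.2727 bits


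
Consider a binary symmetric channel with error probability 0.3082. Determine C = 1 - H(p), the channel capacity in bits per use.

For BSC with error probability p:
C = 1 - H(p) where H(p) is binary entropy
H(0.3082) = -0.3082 × log₂(0.3082) - 0.6918 × log₂(0.6918)
H(p) = 0.8911
C = 1 - 0.8911 = 0.1089 bits/use


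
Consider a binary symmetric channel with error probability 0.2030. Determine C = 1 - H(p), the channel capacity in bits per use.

For BSC with error probability p:
C = 1 - H(p) where H(p) is binary entropy
H(0.2030) = -0.2030 × log₂(0.2030) - 0.7970 × log₂(0.7970)
H(p) = 0.7279
C = 1 - 0.7279 = 0.2721 bits/use


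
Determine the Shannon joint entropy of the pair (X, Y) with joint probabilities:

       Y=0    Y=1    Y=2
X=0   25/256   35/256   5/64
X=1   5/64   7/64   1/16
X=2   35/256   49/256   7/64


H(X,Y) = -Σ p(x,y) log₂ p(x,y)
  p(0,0)=25/256: -0.0977 × log₂(0.0977) = 0.3277
  p(0,1)=35/256: -0.1367 × log₂(0.1367) = 0.3925
  p(0,2)=5/64: -0.0781 × log₂(0.0781) = 0.2873
  p(1,0)=5/64: -0.0781 × log₂(0.0781) = 0.2873
  p(1,1)=7/64: -0.1094 × log₂(0.1094) = 0.3492
  p(1,2)=1/16: -0.0625 × log₂(0.0625) = 0.2500
  p(2,0)=35/256: -0.1367 × log₂(0.1367) = 0.3925
  p(2,1)=49/256: -0.1914 × log₂(0.1914) = 0.4566
  p(2,2)=7/64: -0.1094 × log₂(0.1094) = 0.3492
H(X,Y) = 3.0924 bits


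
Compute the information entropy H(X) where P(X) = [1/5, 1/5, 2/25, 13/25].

H(X) = -Σ p(x) log₂ p(x)
  -1/5 × log₂(1/5) = 0.4644
  -1/5 × log₂(1/5) = 0.4644
  -2/25 × log₂(2/25) = 0.2915
  -13/25 × log₂(13/25) = 0.4906
H(X) = 1.7109 bits


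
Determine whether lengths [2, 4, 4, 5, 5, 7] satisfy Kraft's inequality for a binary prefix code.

Kraft inequality: Σ 2^(-l_i) ≤ 1 for prefix-free code
Calculating: 2^(-2) + 2^(-4) + 2^(-4) + 2^(-5) + 2^(-5) + 2^(-7)
= 0.25 + 0.0625 + 0.0625 + 0.03125 + 0.03125 + 0.0078125
= 0.4453
Since 0.4453 ≤ 1, prefix-free code exists


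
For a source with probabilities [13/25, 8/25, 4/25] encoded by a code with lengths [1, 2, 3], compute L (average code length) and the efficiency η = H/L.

Average length L = Σ p_i × l_i = 1.6400 bits
Entropy H = 1.4396 bits
Efficiency η = H/L × 100% = 87.78%


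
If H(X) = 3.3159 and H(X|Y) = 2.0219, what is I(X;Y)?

I(X;Y) = H(X) - H(X|Y)
I(X;Y) = 3.3159 - 2.0219 = 1.294 bits


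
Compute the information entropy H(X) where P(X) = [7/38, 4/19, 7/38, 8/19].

H(X) = -Σ p(x) log₂ p(x)
  -7/38 × log₂(7/38) = 0.4496
  -4/19 × log₂(4/19) = 0.4732
  -7/38 × log₂(7/38) = 0.4496
  -8/19 × log₂(8/19) = 0.5254
H(X) = 1.8978 bits


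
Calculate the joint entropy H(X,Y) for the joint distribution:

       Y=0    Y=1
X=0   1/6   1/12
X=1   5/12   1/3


H(X,Y) = -Σ p(x,y) log₂ p(x,y)
  p(0,0)=1/6: -0.1667 × log₂(0.1667) = 0.4308
  p(0,1)=1/12: -0.0833 × log₂(0.0833) = 0.2987
  p(1,0)=5/12: -0.4167 × log₂(0.4167) = 0.5263
  p(1,1)=1/3: -0.3333 × log₂(0.3333) = 0.5283
H(X,Y) = 1.7842 bits


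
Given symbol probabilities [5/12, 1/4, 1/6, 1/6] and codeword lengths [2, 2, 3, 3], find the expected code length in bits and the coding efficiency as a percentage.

Average length L = Σ p_i × l_i = 2.3333 bits
Entropy H = 1.8879 bits
Efficiency η = H/L × 100% = 80.91%


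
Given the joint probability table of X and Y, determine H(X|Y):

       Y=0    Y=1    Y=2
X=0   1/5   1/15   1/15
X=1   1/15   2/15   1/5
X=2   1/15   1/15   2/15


H(X|Y) = Σ_y p(y) H(X|Y=y)
  p(Y=0) = 1/3, H(X|Y=0) = 1.3710
  p(Y=1) = 4/15, H(X|Y=1) = 1.5000
  p(Y=2) = 2/5, H(X|Y=2) = 1.4591
H(X|Y) = 0.3333×1.3710 + 0.2667×1.5000 + 0.4000×1.4591 = 1.4406 bits


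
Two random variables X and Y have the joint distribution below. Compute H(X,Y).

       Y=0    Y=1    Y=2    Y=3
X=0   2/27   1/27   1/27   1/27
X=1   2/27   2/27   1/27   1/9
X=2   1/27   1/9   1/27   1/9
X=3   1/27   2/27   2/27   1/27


H(X,Y) = -Σ p(x,y) log₂ p(x,y)
  p(0,0)=2/27: -0.0741 × log₂(0.0741) = 0.2781
  p(0,1)=1/27: -0.0370 × log₂(0.0370) = 0.1761
  p(0,2)=1/27: -0.0370 × log₂(0.0370) = 0.1761
  p(0,3)=1/27: -0.0370 × log₂(0.0370) = 0.1761
  p(1,0)=2/27: -0.0741 × log₂(0.0741) = 0.2781
  p(1,1)=2/27: -0.0741 × log₂(0.0741) = 0.2781
  p(1,2)=1/27: -0.0370 × log₂(0.0370) = 0.1761
  p(1,3)=1/9: -0.1111 × log₂(0.1111) = 0.3522
  p(2,0)=1/27: -0.0370 × log₂(0.0370) = 0.1761
  p(2,1)=1/9: -0.1111 × log₂(0.1111) = 0.3522
  p(2,2)=1/27: -0.0370 × log₂(0.0370) = 0.1761
  p(2,3)=1/9: -0.1111 × log₂(0.1111) = 0.3522
  p(3,0)=1/27: -0.0370 × log₂(0.0370) = 0.1761
  p(3,1)=2/27: -0.0741 × log₂(0.0741) = 0.2781
  p(3,2)=2/27: -0.0741 × log₂(0.0741) = 0.2781
  p(3,3)=1/27: -0.0370 × log₂(0.0370) = 0.1761
H(X,Y) = 3.8562 bits


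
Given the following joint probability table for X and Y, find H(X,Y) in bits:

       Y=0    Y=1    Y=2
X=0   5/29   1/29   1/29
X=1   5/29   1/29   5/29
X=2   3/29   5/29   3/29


H(X,Y) = -Σ p(x,y) log₂ p(x,y)
  p(0,0)=5/29: -0.1724 × log₂(0.1724) = 0.4373
  p(0,1)=1/29: -0.0345 × log₂(0.0345) = 0.1675
  p(0,2)=1/29: -0.0345 × log₂(0.0345) = 0.1675
  p(1,0)=5/29: -0.1724 × log₂(0.1724) = 0.4373
  p(1,1)=1/29: -0.0345 × log₂(0.0345) = 0.1675
  p(1,2)=5/29: -0.1724 × log₂(0.1724) = 0.4373
  p(2,0)=3/29: -0.1034 × log₂(0.1034) = 0.3386
  p(2,1)=5/29: -0.1724 × log₂(0.1724) = 0.4373
  p(2,2)=3/29: -0.1034 × log₂(0.1034) = 0.3386
H(X,Y) = 2.9287 bits


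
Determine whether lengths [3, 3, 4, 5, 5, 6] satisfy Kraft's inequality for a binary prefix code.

Kraft inequality: Σ 2^(-l_i) ≤ 1 for prefix-free code
Calculating: 2^(-3) + 2^(-3) + 2^(-4) + 2^(-5) + 2^(-5) + 2^(-6)
= 0.125 + 0.125 + 0.0625 + 0.03125 + 0.03125 + 0.015625
= 0.3906
Since 0.3906 ≤ 1, prefix-free code exists


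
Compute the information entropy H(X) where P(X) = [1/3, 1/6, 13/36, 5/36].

H(X) = -Σ p(x) log₂ p(x)
  -1/3 × log₂(1/3) = 0.5283
  -1/6 × log₂(1/6) = 0.4308
  -13/36 × log₂(13/36) = 0.5306
  -5/36 × log₂(5/36) = 0.3956
H(X) = 1.8854 bits


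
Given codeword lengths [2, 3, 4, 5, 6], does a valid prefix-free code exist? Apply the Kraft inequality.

Kraft inequality: Σ 2^(-l_i) ≤ 1 for prefix-free code
Calculating: 2^(-2) + 2^(-3) + 2^(-4) + 2^(-5) + 2^(-6)
= 0.25 + 0.125 + 0.0625 + 0.03125 + 0.015625
= 0.4844
Since 0.4844 ≤ 1, prefix-free code exists


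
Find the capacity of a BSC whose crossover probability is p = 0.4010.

For BSC with error probability p:
C = 1 - H(p) where H(p) is binary entropy
H(0.4010) = -0.4010 × log₂(0.4010) - 0.5990 × log₂(0.5990)
H(p) = 0.9715
C = 1 - 0.9715 = 0.0285 bits/use


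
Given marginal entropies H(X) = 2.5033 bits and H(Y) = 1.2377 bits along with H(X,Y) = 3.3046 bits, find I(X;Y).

I(X;Y) = H(X) + H(Y) - H(X,Y)
I(X;Y) = 2.5033 + 1.2377 - 3.3046 = 0.4364 bits


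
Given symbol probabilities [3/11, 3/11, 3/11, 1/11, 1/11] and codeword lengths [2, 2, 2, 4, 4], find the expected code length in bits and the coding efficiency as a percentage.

Average length L = Σ p_i × l_i = 2.3636 bits
Entropy H = 2.1626 bits
Efficiency η = H/L × 100% = 91.50%


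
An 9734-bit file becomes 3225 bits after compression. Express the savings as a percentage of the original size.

Space savings = (1 - Compressed/Original) × 100%
= (1 - 3225/9734) × 100%
= 66.87%


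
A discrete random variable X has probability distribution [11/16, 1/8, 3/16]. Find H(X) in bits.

H(X) = -Σ p(x) log₂ p(x)
  -11/16 × log₂(11/16) = 0.3716
  -1/8 × log₂(1/8) = 0.3750
  -3/16 × log₂(3/16) = 0.4528
H(X) = 1.1995 bits


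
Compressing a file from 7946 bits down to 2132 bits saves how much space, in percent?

Space savings = (1 - Compressed/Original) × 100%
= (1 - 2132/7946) × 100%
= 73.17%


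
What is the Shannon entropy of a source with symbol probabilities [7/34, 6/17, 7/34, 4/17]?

H(X) = -Σ p(x) log₂ p(x)
  -7/34 × log₂(7/34) = 0.4694
  -6/17 × log₂(6/17) = 0.5303
  -7/34 × log₂(7/34) = 0.4694
  -4/17 × log₂(4/17) = 0.4912
H(X) = 1.9603 bits


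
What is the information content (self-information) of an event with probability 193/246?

Information content I(x) = -log₂(p(x))
I = -log₂(193/246) = -log₂(0.7846)
I = 0.3501 bits


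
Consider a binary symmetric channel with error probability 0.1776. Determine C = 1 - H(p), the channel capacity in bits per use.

For BSC with error probability p:
C = 1 - H(p) where H(p) is binary entropy
H(0.1776) = -0.1776 × log₂(0.1776) - 0.8224 × log₂(0.8224)
H(p) = 0.6748
C = 1 - 0.6748 = 0.3252 bits/use


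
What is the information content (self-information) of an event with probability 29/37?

Information content I(x) = -log₂(p(x))
I = -log₂(29/37) = -log₂(0.7838)
I = 0.3515 bits


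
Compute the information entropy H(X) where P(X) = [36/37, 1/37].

H(X) = -Σ p(x) log₂ p(x)
  -36/37 × log₂(36/37) = 0.0385
  -1/37 × log₂(1/37) = 0.1408
H(X) = 0.1793 bits


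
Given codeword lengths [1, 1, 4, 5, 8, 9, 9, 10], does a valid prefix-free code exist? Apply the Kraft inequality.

Kraft inequality: Σ 2^(-l_i) ≤ 1 for prefix-free code
Calculating: 2^(-1) + 2^(-1) + 2^(-4) + 2^(-5) + 2^(-8) + 2^(-9) + 2^(-9) + 2^(-10)
= 0.5 + 0.5 + 0.0625 + 0.03125 + 0.00390625 + 0.001953125 + 0.001953125 + 0.0009765625
= 1.1025
Since 1.1025 > 1, prefix-free code does not exist


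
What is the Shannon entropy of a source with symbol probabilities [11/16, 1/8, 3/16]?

H(X) = -Σ p(x) log₂ p(x)
  -11/16 × log₂(11/16) = 0.3716
  -1/8 × log₂(1/8) = 0.3750
  -3/16 × log₂(3/16) = 0.4528
H(X) = 1.1995 bits


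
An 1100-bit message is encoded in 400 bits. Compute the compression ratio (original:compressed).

Compression ratio = Original / Compressed
= 1100 / 400 = 2.75:1


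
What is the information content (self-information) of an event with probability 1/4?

Information content I(x) = -log₂(p(x))
I = -log₂(1/4) = -log₂(0.2500)
I = 2.0000 bits


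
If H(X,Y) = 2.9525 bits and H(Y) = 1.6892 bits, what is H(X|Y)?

Chain rule: H(X,Y) = H(X|Y) + H(Y)
H(X|Y) = H(X,Y) - H(Y) = 2.9525 - 1.6892 = 1.2633 bits


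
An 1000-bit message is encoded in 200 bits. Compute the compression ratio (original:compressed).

Compression ratio = Original / Compressed
= 1000 / 200 = 5.00:1


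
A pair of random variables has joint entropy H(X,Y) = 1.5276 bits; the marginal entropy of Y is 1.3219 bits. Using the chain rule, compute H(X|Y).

Chain rule: H(X,Y) = H(X|Y) + H(Y)
H(X|Y) = H(X,Y) - H(Y) = 1.5276 - 1.3219 = 0.2057 bits


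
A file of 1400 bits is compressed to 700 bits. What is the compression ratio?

Compression ratio = Original / Compressed
= 1400 / 700 = 2.00:1


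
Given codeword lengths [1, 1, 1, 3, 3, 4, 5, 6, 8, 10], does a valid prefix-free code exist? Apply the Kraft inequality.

Kraft inequality: Σ 2^(-l_i) ≤ 1 for prefix-free code
Calculating: 2^(-1) + 2^(-1) + 2^(-1) + 2^(-3) + 2^(-3) + 2^(-4) + 2^(-5) + 2^(-6) + 2^(-8) + 2^(-10)
= 0.5 + 0.5 + 0.5 + 0.125 + 0.125 + 0.0625 + 0.03125 + 0.015625 + 0.00390625 + 0.0009765625
= 1.8643
Since 1.8643 > 1, prefix-free code does not exist


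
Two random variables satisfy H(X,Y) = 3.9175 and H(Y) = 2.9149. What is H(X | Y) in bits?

Chain rule: H(X,Y) = H(X|Y) + H(Y)
H(X|Y) = H(X,Y) - H(Y) = 3.9175 - 2.9149 = 1.0026 bits


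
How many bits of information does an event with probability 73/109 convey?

Information content I(x) = -log₂(p(x))
I = -log₂(73/109) = -log₂(0.6697)
I = 0.5784 bits


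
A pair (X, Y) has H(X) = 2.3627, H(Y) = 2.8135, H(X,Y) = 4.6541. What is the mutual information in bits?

I(X;Y) = H(X) + H(Y) - H(X,Y)
I(X;Y) = 2.3627 + 2.8135 - 4.6541 = 0.5221 bits


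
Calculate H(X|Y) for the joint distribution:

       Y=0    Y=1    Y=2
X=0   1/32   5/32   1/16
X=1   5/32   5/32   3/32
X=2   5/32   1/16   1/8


H(X|Y) = Σ_y p(y) H(X|Y=y)
  p(Y=0) = 11/32, H(X|Y=0) = 1.3486
  p(Y=1) = 3/8, H(X|Y=1) = 1.4834
  p(Y=2) = 9/32, H(X|Y=2) = 1.5305
H(X|Y) = 0.3438×1.3486 + 0.3750×1.4834 + 0.2812×1.5305 = 1.4503 bits


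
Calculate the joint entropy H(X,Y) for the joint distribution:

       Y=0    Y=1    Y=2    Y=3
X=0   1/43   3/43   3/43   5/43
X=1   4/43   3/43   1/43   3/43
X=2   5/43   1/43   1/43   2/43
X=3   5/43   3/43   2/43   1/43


H(X,Y) = -Σ p(x,y) log₂ p(x,y)
  p(0,0)=1/43: -0.0233 × log₂(0.0233) = 0.1262
  p(0,1)=3/43: -0.0698 × log₂(0.0698) = 0.2680
  p(0,2)=3/43: -0.0698 × log₂(0.0698) = 0.2680
  p(0,3)=5/43: -0.1163 × log₂(0.1163) = 0.3610
  p(1,0)=4/43: -0.0930 × log₂(0.0930) = 0.3187
  p(1,1)=3/43: -0.0698 × log₂(0.0698) = 0.2680
  p(1,2)=1/43: -0.0233 × log₂(0.0233) = 0.1262
  p(1,3)=3/43: -0.0698 × log₂(0.0698) = 0.2680
  p(2,0)=5/43: -0.1163 × log₂(0.1163) = 0.3610
  p(2,1)=1/43: -0.0233 × log₂(0.0233) = 0.1262
  p(2,2)=1/43: -0.0233 × log₂(0.0233) = 0.1262
  p(2,3)=2/43: -0.0465 × log₂(0.0465) = 0.2059
  p(3,0)=5/43: -0.1163 × log₂(0.1163) = 0.3610
  p(3,1)=3/43: -0.0698 × log₂(0.0698) = 0.2680
  p(3,2)=2/43: -0.0465 × log₂(0.0465) = 0.2059
  p(3,3)=1/43: -0.0233 × log₂(0.0233) = 0.1262
H(X,Y) = 3.7843 bits


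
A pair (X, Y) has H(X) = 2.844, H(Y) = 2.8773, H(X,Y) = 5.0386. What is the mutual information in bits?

I(X;Y) = H(X) + H(Y) - H(X,Y)
I(X;Y) = 2.844 + 2.8773 - 5.0386 = 0.6827 bits


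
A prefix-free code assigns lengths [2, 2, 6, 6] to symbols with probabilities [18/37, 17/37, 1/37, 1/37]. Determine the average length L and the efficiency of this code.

Average length L = Σ p_i × l_i = 2.2162 bits
Entropy H = 1.3028 bits
Efficiency η = H/L × 100% = 58.79%


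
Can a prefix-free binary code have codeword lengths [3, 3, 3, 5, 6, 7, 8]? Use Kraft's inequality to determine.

Kraft inequality: Σ 2^(-l_i) ≤ 1 for prefix-free code
Calculating: 2^(-3) + 2^(-3) + 2^(-3) + 2^(-5) + 2^(-6) + 2^(-7) + 2^(-8)
= 0.125 + 0.125 + 0.125 + 0.03125 + 0.015625 + 0.0078125 + 0.00390625
= 0.4336
Since 0.4336 ≤ 1, prefix-free code exists


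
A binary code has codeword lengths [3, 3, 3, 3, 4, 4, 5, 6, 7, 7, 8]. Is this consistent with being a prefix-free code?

Kraft inequality: Σ 2^(-l_i) ≤ 1 for prefix-free code
Calculating: 2^(-3) + 2^(-3) + 2^(-3) + 2^(-3) + 2^(-4) + 2^(-4) + 2^(-5) + 2^(-6) + 2^(-7) + 2^(-7) + 2^(-8)
= 0.125 + 0.125 + 0.125 + 0.125 + 0.0625 + 0.0625 + 0.03125 + 0.015625 + 0.0078125 + 0.0078125 + 0.00390625
= 0.6914
Since 0.6914 ≤ 1, prefix-free code exists


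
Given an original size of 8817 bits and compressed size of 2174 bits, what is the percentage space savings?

Space savings = (1 - Compressed/Original) × 100%
= (1 - 2174/8817) × 100%
= 75.34%


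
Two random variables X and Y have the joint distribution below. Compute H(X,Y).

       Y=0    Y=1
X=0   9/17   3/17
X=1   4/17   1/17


H(X,Y) = -Σ p(x,y) log₂ p(x,y)
  p(0,0)=9/17: -0.5294 × log₂(0.5294) = 0.4858
  p(0,1)=3/17: -0.1765 × log₂(0.1765) = 0.4416
  p(1,0)=4/17: -0.2353 × log₂(0.2353) = 0.4912
  p(1,1)=1/17: -0.0588 × log₂(0.0588) = 0.2404
H(X,Y) = 1.6590 bits


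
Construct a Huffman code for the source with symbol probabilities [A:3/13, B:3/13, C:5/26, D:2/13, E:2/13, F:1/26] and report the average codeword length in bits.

Huffman tree construction:
Combine smallest probabilities repeatedly
Resulting codes:
  A: 01 (length 2)
  B: 10 (length 2)
  C: 111 (length 3)
  D: 001 (length 3)
  E: 110 (length 3)
  F: 000 (length 3)
Average length = Σ p(s) × length(s) = 2.5385 bits


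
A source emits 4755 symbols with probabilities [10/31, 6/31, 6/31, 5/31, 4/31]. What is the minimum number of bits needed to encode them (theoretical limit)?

Entropy H = 2.2494 bits/symbol
Minimum bits = H × n = 2.2494 × 4755
= 10695.93 bits


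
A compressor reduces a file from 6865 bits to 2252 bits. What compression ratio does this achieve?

Compression ratio = Original / Compressed
= 6865 / 2252 = 3.05:1


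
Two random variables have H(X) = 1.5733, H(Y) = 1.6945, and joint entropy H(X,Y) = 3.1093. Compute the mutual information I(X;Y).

I(X;Y) = H(X) + H(Y) - H(X,Y)
I(X;Y) = 1.5733 + 1.6945 - 3.1093 = 0.1585 bits


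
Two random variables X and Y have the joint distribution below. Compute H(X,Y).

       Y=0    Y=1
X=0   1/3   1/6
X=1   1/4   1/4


H(X,Y) = -Σ p(x,y) log₂ p(x,y)
  p(0,0)=1/3: -0.3333 × log₂(0.3333) = 0.5283
  p(0,1)=1/6: -0.1667 × log₂(0.1667) = 0.4308
  p(1,0)=1/4: -0.2500 × log₂(0.2500) = 0.5000
  p(1,1)=1/4: -0.2500 × log₂(0.2500) = 0.5000
H(X,Y) = 1.9591 bits


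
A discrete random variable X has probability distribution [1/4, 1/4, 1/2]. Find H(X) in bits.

H(X) = -Σ p(x) log₂ p(x)
  -1/4 × log₂(1/4) = 0.5000
  -1/4 × log₂(1/4) = 0.5000
  -1/2 × log₂(1/2) = 0.5000
H(X) = 1.5000 bits


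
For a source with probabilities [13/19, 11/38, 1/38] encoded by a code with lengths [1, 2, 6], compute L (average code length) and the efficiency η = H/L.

Average length L = Σ p_i × l_i = 1.4211 bits
Entropy H = 1.0304 bits
Efficiency η = H/L × 100% = 72.51%


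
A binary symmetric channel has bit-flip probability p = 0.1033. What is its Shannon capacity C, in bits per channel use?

For BSC with error probability p:
C = 1 - H(p) where H(p) is binary entropy
H(0.1033) = -0.1033 × log₂(0.1033) - 0.8967 × log₂(0.8967)
H(p) = 0.4794
C = 1 - 0.4794 = 0.5206 bits/use


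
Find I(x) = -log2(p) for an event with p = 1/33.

Information content I(x) = -log₂(p(x))
I = -log₂(1/33) = -log₂(0.0303)
I = 5.0444 bits


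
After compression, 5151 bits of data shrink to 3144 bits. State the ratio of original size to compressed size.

Compression ratio = Original / Compressed
= 5151 / 3144 = 1.64:1


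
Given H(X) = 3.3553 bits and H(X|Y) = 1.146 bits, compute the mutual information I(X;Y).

I(X;Y) = H(X) - H(X|Y)
I(X;Y) = 3.3553 - 1.146 = 2.2093 bits


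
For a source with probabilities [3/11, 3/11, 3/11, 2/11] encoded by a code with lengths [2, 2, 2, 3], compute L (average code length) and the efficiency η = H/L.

Average length L = Σ p_i × l_i = 2.1818 bits
Entropy H = 1.9808 bits
Efficiency η = H/L × 100% = 90.79%


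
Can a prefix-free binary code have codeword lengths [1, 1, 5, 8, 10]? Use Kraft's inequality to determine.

Kraft inequality: Σ 2^(-l_i) ≤ 1 for prefix-free code
Calculating: 2^(-1) + 2^(-1) + 2^(-5) + 2^(-8) + 2^(-10)
= 0.5 + 0.5 + 0.03125 + 0.00390625 + 0.0009765625
= 1.0361
Since 1.0361 > 1, prefix-free code does not exist


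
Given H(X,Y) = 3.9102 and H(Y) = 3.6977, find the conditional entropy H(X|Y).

Chain rule: H(X,Y) = H(X|Y) + H(Y)
H(X|Y) = H(X,Y) - H(Y) = 3.9102 - 3.6977 = 0.2125 bits


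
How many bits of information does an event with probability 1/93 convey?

Information content I(x) = -log₂(p(x))
I = -log₂(1/93) = -log₂(0.0108)
I = 6.5392 bits


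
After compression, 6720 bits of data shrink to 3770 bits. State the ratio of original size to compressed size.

Compression ratio = Original / Compressed
= 6720 / 3770 = 1.78:1


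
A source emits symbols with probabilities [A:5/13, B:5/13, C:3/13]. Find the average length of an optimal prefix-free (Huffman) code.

Huffman tree construction:
Combine smallest probabilities repeatedly
Resulting codes:
  A: 11 (length 2)
  B: 0 (length 1)
  C: 10 (length 2)
Average length = Σ p(s) × length(s) = 1.6154 bits


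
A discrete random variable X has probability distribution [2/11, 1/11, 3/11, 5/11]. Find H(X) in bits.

H(X) = -Σ p(x) log₂ p(x)
  -2/11 × log₂(2/11) = 0.4472
  -1/11 × log₂(1/11) = 0.3145
  -3/11 × log₂(3/11) = 0.5112
  -5/11 × log₂(5/11) = 0.5170
H(X) = 1.7899 bits


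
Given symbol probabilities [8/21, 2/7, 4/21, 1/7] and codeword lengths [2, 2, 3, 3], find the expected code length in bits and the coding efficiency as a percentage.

Average length L = Σ p_i × l_i = 2.3333 bits
Entropy H = 1.9035 bits
Efficiency η = H/L × 100% = 81.58%


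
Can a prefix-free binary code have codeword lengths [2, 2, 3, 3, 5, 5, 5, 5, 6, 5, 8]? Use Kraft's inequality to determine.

Kraft inequality: Σ 2^(-l_i) ≤ 1 for prefix-free code
Calculating: 2^(-2) + 2^(-2) + 2^(-3) + 2^(-3) + 2^(-5) + 2^(-5) + 2^(-5) + 2^(-5) + 2^(-6) + 2^(-5) + 2^(-8)
= 0.25 + 0.25 + 0.125 + 0.125 + 0.03125 + 0.03125 + 0.03125 + 0.03125 + 0.015625 + 0.03125 + 0.00390625
= 0.9258
Since 0.9258 ≤ 1, prefix-free code exists


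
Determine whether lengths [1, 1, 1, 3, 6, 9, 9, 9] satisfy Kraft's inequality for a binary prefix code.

Kraft inequality: Σ 2^(-l_i) ≤ 1 for prefix-free code
Calculating: 2^(-1) + 2^(-1) + 2^(-1) + 2^(-3) + 2^(-6) + 2^(-9) + 2^(-9) + 2^(-9)
= 0.5 + 0.5 + 0.5 + 0.125 + 0.015625 + 0.001953125 + 0.001953125 + 0.001953125
= 1.6465
Since 1.6465 > 1, prefix-free code does not exist


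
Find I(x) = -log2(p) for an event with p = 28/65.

Information content I(x) = -log₂(p(x))
I = -log₂(28/65) = -log₂(0.4308)
I = 1.2150 bits


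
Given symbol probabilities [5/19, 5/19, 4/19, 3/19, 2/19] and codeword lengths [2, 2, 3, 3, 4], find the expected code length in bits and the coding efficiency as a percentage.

Average length L = Σ p_i × l_i = 2.5789 bits
Entropy H = 2.2493 bits
Efficiency η = H/L × 100% = 87.22%


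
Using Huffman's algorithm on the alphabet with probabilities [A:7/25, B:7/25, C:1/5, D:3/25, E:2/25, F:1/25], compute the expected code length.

Huffman tree construction:
Combine smallest probabilities repeatedly
Resulting codes:
  A: 10 (length 2)
  B: 11 (length 2)
  C: 00 (length 2)
  D: 010 (length 3)
  E: 0111 (length 4)
  F: 0110 (length 4)
Average length = Σ p(s) × length(s) = 2.3600 bits


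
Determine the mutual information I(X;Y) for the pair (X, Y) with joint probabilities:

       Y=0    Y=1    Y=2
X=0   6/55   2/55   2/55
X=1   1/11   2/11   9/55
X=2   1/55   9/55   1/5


H(X) = 1.4996, H(Y) = 1.5383, H(X,Y) = 2.8822
I(X;Y) = H(X) + H(Y) - H(X,Y) = 0.1557 bits


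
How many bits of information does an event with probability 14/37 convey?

Information content I(x) = -log₂(p(x))
I = -log₂(14/37) = -log₂(0.3784)
I = 1.4021 bits


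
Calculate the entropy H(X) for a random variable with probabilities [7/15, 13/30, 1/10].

H(X) = -Σ p(x) log₂ p(x)
  -7/15 × log₂(7/15) = 0.5131
  -13/30 × log₂(13/30) = 0.5228
  -1/10 × log₂(1/10) = 0.3322
H(X) = 1.3681 bits


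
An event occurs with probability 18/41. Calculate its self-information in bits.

Information content I(x) = -log₂(p(x))
I = -log₂(18/41) = -log₂(0.4390)
I = 1.1876 bits


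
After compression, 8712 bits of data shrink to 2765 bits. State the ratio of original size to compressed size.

Compression ratio = Original / Compressed
= 8712 / 2765 = 3.15:1


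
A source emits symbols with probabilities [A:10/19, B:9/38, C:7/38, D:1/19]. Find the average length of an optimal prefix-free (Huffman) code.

Huffman tree construction:
Combine smallest probabilities repeatedly
Resulting codes:
  A: 1 (length 1)
  B: 00 (length 2)
  C: 011 (length 3)
  D: 010 (length 3)
Average length = Σ p(s) × length(s) = 1.7105 bits


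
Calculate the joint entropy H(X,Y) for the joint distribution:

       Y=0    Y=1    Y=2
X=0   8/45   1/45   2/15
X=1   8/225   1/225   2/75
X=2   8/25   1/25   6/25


H(X,Y) = -Σ p(x,y) log₂ p(x,y)
  p(0,0)=8/45: -0.1778 × log₂(0.1778) = 0.4430
  p(0,1)=1/45: -0.0222 × log₂(0.0222) = 0.1220
  p(0,2)=2/15: -0.1333 × log₂(0.1333) = 0.3876
  p(1,0)=8/225: -0.0356 × log₂(0.0356) = 0.1712
  p(1,1)=1/225: -0.0044 × log₂(0.0044) = 0.0347
  p(1,2)=2/75: -0.0267 × log₂(0.0267) = 0.1394
  p(2,0)=8/25: -0.3200 × log₂(0.3200) = 0.5260
  p(2,1)=1/25: -0.0400 × log₂(0.0400) = 0.1858
  p(2,2)=6/25: -0.2400 × log₂(0.2400) = 0.4941
H(X,Y) = 2.5039 bits


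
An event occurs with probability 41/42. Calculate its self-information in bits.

Information content I(x) = -log₂(p(x))
I = -log₂(41/42) = -log₂(0.9762)
I = 0.0348 bits


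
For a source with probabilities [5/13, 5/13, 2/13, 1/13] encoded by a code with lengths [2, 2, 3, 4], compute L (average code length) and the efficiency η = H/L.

Average length L = Σ p_i × l_i = 2.3077 bits
Entropy H = 1.7605 bits
Efficiency η = H/L × 100% = 76.29%


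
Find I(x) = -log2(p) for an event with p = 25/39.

Information content I(x) = -log₂(p(x))
I = -log₂(25/39) = -log₂(0.6410)
I = 0.6415 bits


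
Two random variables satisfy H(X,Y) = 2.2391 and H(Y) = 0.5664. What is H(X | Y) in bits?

Chain rule: H(X,Y) = H(X|Y) + H(Y)
H(X|Y) = H(X,Y) - H(Y) = 2.2391 - 0.5664 = 1.6727 bits


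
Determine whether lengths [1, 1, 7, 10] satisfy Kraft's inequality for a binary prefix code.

Kraft inequality: Σ 2^(-l_i) ≤ 1 for prefix-free code
Calculating: 2^(-1) + 2^(-1) + 2^(-7) + 2^(-10)
= 0.5 + 0.5 + 0.0078125 + 0.0009765625
= 1.0088
Since 1.0088 > 1, prefix-free code does not exist


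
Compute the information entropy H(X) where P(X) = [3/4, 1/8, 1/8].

H(X) = -Σ p(x) log₂ p(x)
  -3/4 × log₂(3/4) = 0.3113
  -1/8 × log₂(1/8) = 0.3750
  -1/8 × log₂(1/8) = 0.3750
H(X) = 1.0613 bits


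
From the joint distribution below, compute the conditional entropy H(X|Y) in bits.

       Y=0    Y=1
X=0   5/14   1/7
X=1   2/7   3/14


H(X|Y) = Σ_y p(y) H(X|Y=y)
  p(Y=0) = 9/14, H(X|Y=0) = 0.9911
  p(Y=1) = 5/14, H(X|Y=1) = 0.9710
H(X|Y) = 0.6429×0.9911 + 0.3571×0.9710 = 0.9839 bits


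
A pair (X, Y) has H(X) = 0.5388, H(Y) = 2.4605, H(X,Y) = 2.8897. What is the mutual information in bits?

I(X;Y) = H(X) + H(Y) - H(X,Y)
I(X;Y) = 0.5388 + 2.4605 - 2.8897 = 0.1096 bits


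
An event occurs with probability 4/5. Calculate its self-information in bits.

Information content I(x) = -log₂(p(x))
I = -log₂(4/5) = -log₂(0.8000)
I = 0.3219 bits


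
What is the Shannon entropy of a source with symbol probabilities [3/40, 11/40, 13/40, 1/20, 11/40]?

H(X) = -Σ p(x) log₂ p(x)
  -3/40 × log₂(3/40) = 0.2803
  -11/40 × log₂(11/40) = 0.5122
  -13/40 × log₂(13/40) = 0.5270
  -1/20 × log₂(1/20) = 0.2161
  -11/40 × log₂(11/40) = 0.5122
H(X) = 2.0477 bits


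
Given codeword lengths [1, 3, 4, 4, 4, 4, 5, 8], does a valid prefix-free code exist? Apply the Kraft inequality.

Kraft inequality: Σ 2^(-l_i) ≤ 1 for prefix-free code
Calculating: 2^(-1) + 2^(-3) + 2^(-4) + 2^(-4) + 2^(-4) + 2^(-4) + 2^(-5) + 2^(-8)
= 0.5 + 0.125 + 0.0625 + 0.0625 + 0.0625 + 0.0625 + 0.03125 + 0.00390625
= 0.9102
Since 0.9102 ≤ 1, prefix-free code exists


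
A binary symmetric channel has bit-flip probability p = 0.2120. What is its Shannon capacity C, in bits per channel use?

For BSC with error probability p:
C = 1 - H(p) where H(p) is binary entropy
H(0.2120) = -0.2120 × log₂(0.2120) - 0.7880 × log₂(0.7880)
H(p) = 0.7453
C = 1 - 0.7453 = 0.2547 bits/use


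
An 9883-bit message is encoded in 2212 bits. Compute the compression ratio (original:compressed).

Compression ratio = Original / Compressed
= 9883 / 2212 = 4.47:1


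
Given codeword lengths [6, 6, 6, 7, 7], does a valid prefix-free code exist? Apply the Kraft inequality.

Kraft inequality: Σ 2^(-l_i) ≤ 1 for prefix-free code
Calculating: 2^(-6) + 2^(-6) + 2^(-6) + 2^(-7) + 2^(-7)
= 0.015625 + 0.015625 + 0.015625 + 0.0078125 + 0.0078125
= 0.0625
Since 0.0625 ≤ 1, prefix-free code exists


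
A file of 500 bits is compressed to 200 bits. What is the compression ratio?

Compression ratio = Original / Compressed
= 500 / 200 = 2.50:1


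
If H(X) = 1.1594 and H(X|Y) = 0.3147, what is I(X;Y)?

I(X;Y) = H(X) - H(X|Y)
I(X;Y) = 1.1594 - 0.3147 = 0.8447 bits


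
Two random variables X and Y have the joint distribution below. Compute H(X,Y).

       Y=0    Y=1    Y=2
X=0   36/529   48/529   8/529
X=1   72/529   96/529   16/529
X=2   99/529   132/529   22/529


H(X,Y) = -Σ p(x,y) log₂ p(x,y)
  p(0,0)=36/529: -0.0681 × log₂(0.0681) = 0.2639
  p(0,1)=48/529: -0.0907 × log₂(0.0907) = 0.3141
  p(0,2)=8/529: -0.0151 × log₂(0.0151) = 0.0914
  p(1,0)=72/529: -0.1361 × log₂(0.1361) = 0.3916
  p(1,1)=96/529: -0.1815 × log₂(0.1815) = 0.4468
  p(1,2)=16/529: -0.0302 × log₂(0.0302) = 0.1527
  p(2,0)=99/529: -0.1871 × log₂(0.1871) = 0.4525
  p(2,1)=132/529: -0.2495 × log₂(0.2495) = 0.4997
  p(2,2)=22/529: -0.0416 × log₂(0.0416) = 0.1908
H(X,Y) = 2.8035 bits


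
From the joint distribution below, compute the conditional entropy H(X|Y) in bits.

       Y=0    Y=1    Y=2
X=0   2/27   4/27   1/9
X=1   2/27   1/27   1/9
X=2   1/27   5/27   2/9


H(X|Y) = Σ_y p(y) H(X|Y=y)
  p(Y=0) = 5/27, H(X|Y=0) = 1.5219
  p(Y=1) = 10/27, H(X|Y=1) = 1.3610
  p(Y=2) = 4/9, H(X|Y=2) = 1.5000
H(X|Y) = 0.1852×1.5219 + 0.3704×1.3610 + 0.4444×1.5000 = 1.4526 bits


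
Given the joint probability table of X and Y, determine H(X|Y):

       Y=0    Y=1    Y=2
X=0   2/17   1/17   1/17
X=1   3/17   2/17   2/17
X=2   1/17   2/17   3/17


H(X|Y) = Σ_y p(y) H(X|Y=y)
  p(Y=0) = 6/17, H(X|Y=0) = 1.4591
  p(Y=1) = 5/17, H(X|Y=1) = 1.5219
  p(Y=2) = 6/17, H(X|Y=2) = 1.4591
H(X|Y) = 0.3529×1.4591 + 0.2941×1.5219 + 0.3529×1.4591 = 1.4776 bits


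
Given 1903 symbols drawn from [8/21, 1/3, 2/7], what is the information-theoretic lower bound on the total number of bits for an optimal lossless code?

Entropy H = 1.5751 bits/symbol
Minimum bits = H × n = 1.5751 × 1903
= 2997.44 bits


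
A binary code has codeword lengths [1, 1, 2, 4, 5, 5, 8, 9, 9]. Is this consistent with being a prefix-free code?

Kraft inequality: Σ 2^(-l_i) ≤ 1 for prefix-free code
Calculating: 2^(-1) + 2^(-1) + 2^(-2) + 2^(-4) + 2^(-5) + 2^(-5) + 2^(-8) + 2^(-9) + 2^(-9)
= 0.5 + 0.5 + 0.25 + 0.0625 + 0.03125 + 0.03125 + 0.00390625 + 0.001953125 + 0.001953125
= 1.3828
Since 1.3828 > 1, prefix-free code does not exist


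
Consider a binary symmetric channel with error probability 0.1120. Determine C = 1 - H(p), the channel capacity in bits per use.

For BSC with error probability p:
C = 1 - H(p) where H(p) is binary entropy
H(0.1120) = -0.1120 × log₂(0.1120) - 0.8880 × log₂(0.8880)
H(p) = 0.5059
C = 1 - 0.5059 = 0.4941 bits/use


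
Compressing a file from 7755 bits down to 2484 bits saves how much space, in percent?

Space savings = (1 - Compressed/Original) × 100%
= (1 - 2484/7755) × 100%
= 67.97%


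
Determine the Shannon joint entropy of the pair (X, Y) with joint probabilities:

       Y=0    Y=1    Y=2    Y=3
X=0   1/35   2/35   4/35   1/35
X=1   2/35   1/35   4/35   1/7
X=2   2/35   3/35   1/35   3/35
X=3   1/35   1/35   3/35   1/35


H(X,Y) = -Σ p(x,y) log₂ p(x,y)
  p(0,0)=1/35: -0.0286 × log₂(0.0286) = 0.1466
  p(0,1)=2/35: -0.0571 × log₂(0.0571) = 0.2360
  p(0,2)=4/35: -0.1143 × log₂(0.1143) = 0.3576
  p(0,3)=1/35: -0.0286 × log₂(0.0286) = 0.1466
  p(1,0)=2/35: -0.0571 × log₂(0.0571) = 0.2360
  p(1,1)=1/35: -0.0286 × log₂(0.0286) = 0.1466
  p(1,2)=4/35: -0.1143 × log₂(0.1143) = 0.3576
  p(1,3)=1/7: -0.1429 × log₂(0.1429) = 0.4011
  p(2,0)=2/35: -0.0571 × log₂(0.0571) = 0.2360
  p(2,1)=3/35: -0.0857 × log₂(0.0857) = 0.3038
  p(2,2)=1/35: -0.0286 × log₂(0.0286) = 0.1466
  p(2,3)=3/35: -0.0857 × log₂(0.0857) = 0.3038
  p(3,0)=1/35: -0.0286 × log₂(0.0286) = 0.1466
  p(3,1)=1/35: -0.0286 × log₂(0.0286) = 0.1466
  p(3,2)=3/35: -0.0857 × log₂(0.0857) = 0.3038
  p(3,3)=1/35: -0.0286 × log₂(0.0286) = 0.1466
H(X,Y) = 3.7614 bits


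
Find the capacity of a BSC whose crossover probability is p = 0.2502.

For BSC with error probability p:
C = 1 - H(p) where H(p) is binary entropy
H(0.2502) = -0.2502 × log₂(0.2502) - 0.7498 × log₂(0.7498)
H(p) = 0.8116
C = 1 - 0.8116 = 0.1884 bits/use


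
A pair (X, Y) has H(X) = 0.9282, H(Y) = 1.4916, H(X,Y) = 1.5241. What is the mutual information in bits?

I(X;Y) = H(X) + H(Y) - H(X,Y)
I(X;Y) = 0.9282 + 1.4916 - 1.5241 = 0.8957 bits


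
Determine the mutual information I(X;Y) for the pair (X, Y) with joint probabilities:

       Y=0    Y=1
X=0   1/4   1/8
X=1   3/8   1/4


H(X) = 0.9544, H(Y) = 0.9544, H(X,Y) = 1.9056
I(X;Y) = H(X) + H(Y) - H(X,Y) = 0.0032 bits


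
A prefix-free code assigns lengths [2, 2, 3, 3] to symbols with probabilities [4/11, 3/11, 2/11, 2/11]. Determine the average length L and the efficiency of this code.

Average length L = Σ p_i × l_i = 2.3636 bits
Entropy H = 1.9363 bits
Efficiency η = H/L × 100% = 81.92%


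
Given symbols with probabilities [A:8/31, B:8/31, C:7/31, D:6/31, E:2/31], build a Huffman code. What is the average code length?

Huffman tree construction:
Combine smallest probabilities repeatedly
Resulting codes:
  A: 01 (length 2)
  B: 10 (length 2)
  C: 00 (length 2)
  D: 111 (length 3)
  E: 110 (length 3)
Average length = Σ p(s) × length(s) = 2.2581 bits


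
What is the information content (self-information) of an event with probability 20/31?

Information content I(x) = -log₂(p(x))
I = -log₂(20/31) = -log₂(0.6452)
I = 0.6323 bits


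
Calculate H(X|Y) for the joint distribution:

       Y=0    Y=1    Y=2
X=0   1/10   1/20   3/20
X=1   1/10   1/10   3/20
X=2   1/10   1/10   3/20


H(X|Y) = Σ_y p(y) H(X|Y=y)
  p(Y=0) = 3/10, H(X|Y=0) = 1.5850
  p(Y=1) = 1/4, H(X|Y=1) = 1.5219
  p(Y=2) = 9/20, H(X|Y=2) = 1.5850
H(X|Y) = 0.3000×1.5850 + 0.2500×1.5219 + 0.4500×1.5850 = 1.5692 bits


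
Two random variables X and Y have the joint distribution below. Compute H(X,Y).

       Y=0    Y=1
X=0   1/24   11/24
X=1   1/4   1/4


H(X,Y) = -Σ p(x,y) log₂ p(x,y)
  p(0,0)=1/24: -0.0417 × log₂(0.0417) = 0.1910
  p(0,1)=11/24: -0.4583 × log₂(0.4583) = 0.5159
  p(1,0)=1/4: -0.2500 × log₂(0.2500) = 0.5000
  p(1,1)=1/4: -0.2500 × log₂(0.2500) = 0.5000
H(X,Y) = 1.7069 bits


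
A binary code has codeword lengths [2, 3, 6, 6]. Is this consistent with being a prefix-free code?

Kraft inequality: Σ 2^(-l_i) ≤ 1 for prefix-free code
Calculating: 2^(-2) + 2^(-3) + 2^(-6) + 2^(-6)
= 0.25 + 0.125 + 0.015625 + 0.015625
= 0.4062
Since 0.4062 ≤ 1, prefix-free code exists


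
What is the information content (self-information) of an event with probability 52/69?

Information content I(x) = -log₂(p(x))
I = -log₂(52/69) = -log₂(0.7536)
I = 0.4081 bits


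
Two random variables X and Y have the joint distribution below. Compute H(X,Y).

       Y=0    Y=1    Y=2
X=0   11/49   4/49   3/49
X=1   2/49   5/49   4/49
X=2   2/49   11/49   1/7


H(X,Y) = -Σ p(x,y) log₂ p(x,y)
  p(0,0)=11/49: -0.2245 × log₂(0.2245) = 0.4838
  p(0,1)=4/49: -0.0816 × log₂(0.0816) = 0.2951
  p(0,2)=3/49: -0.0612 × log₂(0.0612) = 0.2467
  p(1,0)=2/49: -0.0408 × log₂(0.0408) = 0.1884
  p(1,1)=5/49: -0.1020 × log₂(0.1020) = 0.3360
  p(1,2)=4/49: -0.0816 × log₂(0.0816) = 0.2951
  p(2,0)=2/49: -0.0408 × log₂(0.0408) = 0.1884
  p(2,1)=11/49: -0.2245 × log₂(0.2245) = 0.4838
  p(2,2)=1/7: -0.1429 × log₂(0.1429) = 0.4011
H(X,Y) = 2.9183 bits


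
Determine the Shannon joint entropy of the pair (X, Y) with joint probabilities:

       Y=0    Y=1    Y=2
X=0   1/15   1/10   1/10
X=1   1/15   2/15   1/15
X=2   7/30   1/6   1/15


H(X,Y) = -Σ p(x,y) log₂ p(x,y)
  p(0,0)=1/15: -0.0667 × log₂(0.0667) = 0.2605
  p(0,1)=1/10: -0.1000 × log₂(0.1000) = 0.3322
  p(0,2)=1/10: -0.1000 × log₂(0.1000) = 0.3322
  p(1,0)=1/15: -0.0667 × log₂(0.0667) = 0.2605
  p(1,1)=2/15: -0.1333 × log₂(0.1333) = 0.3876
  p(1,2)=1/15: -0.0667 × log₂(0.0667) = 0.2605
  p(2,0)=7/30: -0.2333 × log₂(0.2333) = 0.4899
  p(2,1)=1/6: -0.1667 × log₂(0.1667) = 0.4308
  p(2,2)=1/15: -0.0667 × log₂(0.0667) = 0.2605
H(X,Y) = 3.0145 bits


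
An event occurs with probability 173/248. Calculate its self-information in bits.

Information content I(x) = -log₂(p(x))
I = -log₂(173/248) = -log₂(0.6976)
I = 0.5196 bits


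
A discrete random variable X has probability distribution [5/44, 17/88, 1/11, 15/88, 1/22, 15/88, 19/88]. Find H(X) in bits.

H(X) = -Σ p(x) log₂ p(x)
  -5/44 × log₂(5/44) = 0.3565
  -17/88 × log₂(17/88) = 0.4582
  -1/11 × log₂(1/11) = 0.3145
  -15/88 × log₂(15/88) = 0.4351
  -1/22 × log₂(1/22) = 0.2027
  -15/88 × log₂(15/88) = 0.4351
  -19/88 × log₂(19/88) = 0.4775
H(X) = 2.6796 bits


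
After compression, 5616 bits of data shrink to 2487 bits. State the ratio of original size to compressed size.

Compression ratio = Original / Compressed
= 5616 / 2487 = 2.26:1


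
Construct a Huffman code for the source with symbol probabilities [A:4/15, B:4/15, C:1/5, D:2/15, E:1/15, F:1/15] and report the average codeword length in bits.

Huffman tree construction:
Combine smallest probabilities repeatedly
Resulting codes:
  A: 01 (length 2)
  B: 10 (length 2)
  C: 00 (length 2)
  D: 110 (length 3)
  E: 1110 (length 4)
  F: 1111 (length 4)
Average length = Σ p(s) × length(s) = 2.4000 bits


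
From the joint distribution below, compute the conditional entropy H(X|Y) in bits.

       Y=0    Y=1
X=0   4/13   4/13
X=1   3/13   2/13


H(X|Y) = Σ_y p(y) H(X|Y=y)
  p(Y=0) = 7/13, H(X|Y=0) = 0.9852
  p(Y=1) = 6/13, H(X|Y=1) = 0.9183
H(X|Y) = 0.5385×0.9852 + 0.4615×0.9183 = 0.9543 bits


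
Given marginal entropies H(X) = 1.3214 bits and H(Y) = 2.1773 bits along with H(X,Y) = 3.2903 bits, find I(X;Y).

I(X;Y) = H(X) + H(Y) - H(X,Y)
I(X;Y) = 1.3214 + 2.1773 - 3.2903 = 0.2084 bits


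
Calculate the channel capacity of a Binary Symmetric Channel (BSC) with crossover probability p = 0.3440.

For BSC with error probability p:
C = 1 - H(p) where H(p) is binary entropy
H(0.3440) = -0.3440 × log₂(0.3440) - 0.6560 × log₂(0.6560)
H(p) = 0.9286
C = 1 - 0.9286 = 0.0714 bits/use


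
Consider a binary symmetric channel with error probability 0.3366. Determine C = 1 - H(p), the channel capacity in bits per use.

For BSC with error probability p:
C = 1 - H(p) where H(p) is binary entropy
H(0.3366) = -0.3366 × log₂(0.3366) - 0.6634 × log₂(0.6634)
H(p) = 0.9215
C = 1 - 0.9215 = 0.0785 bits/use


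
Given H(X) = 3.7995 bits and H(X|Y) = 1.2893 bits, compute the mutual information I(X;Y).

I(X;Y) = H(X) - H(X|Y)
I(X;Y) = 3.7995 - 1.2893 = 2.5102 bits


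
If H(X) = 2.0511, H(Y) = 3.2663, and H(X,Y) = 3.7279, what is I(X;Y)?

I(X;Y) = H(X) + H(Y) - H(X,Y)
I(X;Y) = 2.0511 + 3.2663 - 3.7279 = 1.5895 bits


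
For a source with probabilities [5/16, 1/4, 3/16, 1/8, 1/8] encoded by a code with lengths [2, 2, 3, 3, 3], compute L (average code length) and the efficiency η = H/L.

Average length L = Σ p_i × l_i = 2.4375 bits
Entropy H = 2.2272 bits
Efficiency η = H/L × 100% = 91.37%


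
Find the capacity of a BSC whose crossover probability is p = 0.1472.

For BSC with error probability p:
C = 1 - H(p) where H(p) is binary entropy
H(0.1472) = -0.1472 × log₂(0.1472) - 0.8528 × log₂(0.8528)
H(p) = 0.6028
C = 1 - 0.6028 = 0.3972 bits/use


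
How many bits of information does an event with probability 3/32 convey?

Information content I(x) = -log₂(p(x))
I = -log₂(3/32) = -log₂(0.0938)
I = 3.4150 bits


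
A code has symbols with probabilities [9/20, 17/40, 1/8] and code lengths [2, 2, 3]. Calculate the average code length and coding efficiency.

Average length L = Σ p_i × l_i = 2.1250 bits
Entropy H = 1.4180 bits
Efficiency η = H/L × 100% = 66.73%
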